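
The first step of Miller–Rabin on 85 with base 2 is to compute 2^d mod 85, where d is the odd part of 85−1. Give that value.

85 − 1 = 84 = 2^2 · 21, so d = 21.
2^1 ≡ 2 (mod 85)
2^2 ≡ 2^2 = 4 ≡ 4 (mod 85)
2^4 ≡ 4^2 = 16 ≡ 16 (mod 85)
2^8 ≡ 16^2 = 256 ≡ 1 (mod 85)
2^16 ≡ 1^2 = 1 ≡ 1 (mod 85)
21 = 16 + 4 + 1 in binary powers of 2.
So 2^21 ≡ 1 · 16 · 2 ≡ 32 (mod 85).
Squaring chain: 32 → 4; never reaches −1, so base 2 is a Miller–Rabin witness that 85 is composite.

32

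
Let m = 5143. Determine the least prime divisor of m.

37

5143 is odd.
Digit sum 13, not divisible by 3.
Ends in 3: not divisible by 5.
7: 5143 = 7·734 + 5
11: 5143 = 11·467 + 6
13: 5143 = 13·395 + 8
17: 5143 = 17·302 + 9
19: 5143 = 19·270 + 13
23: 5143 = 23·223 + 14
29: 5143 = 29·177 + 10
31: 5143 = 31·165 + 28
37: 5143 = 37·139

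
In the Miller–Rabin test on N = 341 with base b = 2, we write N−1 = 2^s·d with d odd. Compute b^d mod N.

341 − 1 = 340 = 2^2 · 85, so d = 85.
2^1 ≡ 2 (mod 341)
2^2 ≡ 2^2 = 4 ≡ 4 (mod 341)
2^4 ≡ 4^2 = 16 ≡ 16 (mod 341)
2^8 ≡ 16^2 = 256 ≡ 256 (mod 341)
2^16 ≡ 256^2 = 65536 ≡ 64 (mod 341)
2^32 ≡ 64^2 = 4096 ≡ 4 (mod 341)
2^64 ≡ 4^2 = 16 ≡ 16 (mod 341)
85 = 64 + 16 + 4 + 1 in binary powers of 2.
So 2^85 ≡ 16 · 64 · 16 · 2 ≡ 32 (mod 341).
Squaring chain: 32 → 1; never reaches −1, so base 2 is a Miller–Rabin witness that 341 is composite.

32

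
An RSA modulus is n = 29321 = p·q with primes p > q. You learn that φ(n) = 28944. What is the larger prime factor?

φ(n) = (p−1)(q−1) = n − (p+q) + 1, so p + q = 29321 − 28944 + 1 = 378.
p and q are the roots of t² − 378t + 29321 = 0.
Discriminant: 378² − 4·29321 = 142884 − 117284 = 25600; √25600 = 160.
q = (378 − 160)/2 = 109, p = (378 + 160)/2 = 269.
Check: 109 · 269 = 29321.

269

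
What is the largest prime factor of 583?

53

583 = 11 · 53
53 is prime.
So 583 = 11 · 53; the largest prime factor is 53.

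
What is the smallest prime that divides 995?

995 is odd.
Digit sum 23, not divisible by 3.
Ends in 5: divisible by 5.

5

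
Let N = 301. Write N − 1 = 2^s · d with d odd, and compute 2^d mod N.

301 − 1 = 300 = 2^2 · 75, so d = 75.
2^1 ≡ 2 (mod 301)
2^2 ≡ 2^2 = 4 ≡ 4 (mod 301)
2^4 ≡ 4^2 = 16 ≡ 16 (mod 301)
2^8 ≡ 16^2 = 256 ≡ 256 (mod 301)
2^16 ≡ 256^2 = 65536 ≡ 219 (mod 301)
2^32 ≡ 219^2 = 47961 ≡ 102 (mod 301)
2^64 ≡ 102^2 = 10404 ≡ 170 (mod 301)
75 = 64 + 8 + 2 + 1 in binary powers of 2.
So 2^75 ≡ 170 · 256 · 4 · 2 ≡ 204 (mod 301).
Squaring chain: 204 → 78; never reaches −1, so base 2 is a Miller–Rabin witness that 301 is composite.

204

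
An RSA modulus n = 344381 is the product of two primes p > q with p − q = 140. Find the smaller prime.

Since p = q + 140, we have 344381 = q(q + 140), so q² + 140q − 344381 = 0.
Discriminant: 140² + 4·344381 = 19600 + 1377524 = 1397124; √1397124 = 1182.
q = (−140 + 1182)/2 = 521, and p = q + 140 = 661.
Check: 521 · 661 = 344381.

521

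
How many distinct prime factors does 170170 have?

6

170170 = 2 · 85085
85085 = 5 · 17017
17017 = 7 · 2431
2431 = 11 · 221
221 = 13 · 17
170170 = 2 · 5 · 7 · 11 · 13 · 17, which has 6 distinct prime factors.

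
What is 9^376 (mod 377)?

256

9^1 ≡ 9 (mod 377)
9^2 ≡ 9^2 = 81 ≡ 81 (mod 377)
9^4 ≡ 81^2 = 6561 ≡ 152 (mod 377)
9^8 ≡ 152^2 = 23104 ≡ 107 (mod 377)
9^16 ≡ 107^2 = 11449 ≡ 139 (mod 377)
9^32 ≡ 139^2 = 19321 ≡ 94 (mod 377)
9^64 ≡ 94^2 = 8836 ≡ 165 (mod 377)
9^128 ≡ 165^2 = 27225 ≡ 81 (mod 377)
9^256 ≡ 81^2 = 6561 ≡ 152 (mod 377)
376 = 256 + 64 + 32 + 16 + 8 in binary powers of 2.
So 9^376 ≡ 152 · 165 · 94 · 139 · 107 ≡ 256 (mod 377).
Since 256 ≠ 1, base 9 is a Fermat witness: 377 is composite.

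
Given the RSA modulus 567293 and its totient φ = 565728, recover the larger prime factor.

φ(n) = (p−1)(q−1) = n − (p+q) + 1, so p + q = 567293 − 565728 + 1 = 1566.
p and q are the roots of t² − 1566t + 567293 = 0.
Discriminant: 1566² − 4·567293 = 2452356 − 2269172 = 183184; √183184 = 428.
q = (1566 − 428)/2 = 569, p = (1566 + 428)/2 = 997.
Check: 569 · 997 = 567293.

997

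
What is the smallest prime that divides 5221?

5221 is odd.
Digit sum 10, not divisible by 3.
Ends in 1: not divisible by 5.
7: 5221 = 7·745 + 6
11: 5221 = 11·474 + 7
13: 5221 = 13·401 + 8
17: 5221 = 17·307 + 2
19: 5221 = 19·274 + 15
23: 5221 = 23·227

23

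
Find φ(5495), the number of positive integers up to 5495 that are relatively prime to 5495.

3744

Factor: 5495 = 5 · 7 · 157.
φ(5495) = (5−1) · (7−1) · (157−1) = 4 · 6 · 156 = 3744.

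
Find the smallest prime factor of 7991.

7991 is odd.
Digit sum 26, not divisible by 3.
Ends in 1: not divisible by 5.
7: 7991 = 7·1141 + 4
11: 7991 = 11·726 + 5
13: 7991 = 13·614 + 9
17: 7991 = 17·470 + 1
19: 7991 = 19·420 + 11
23: 7991 = 23·347 + 10
29: 7991 = 29·275 + 16
31: 7991 = 31·257 + 24
37: 7991 = 37·215 + 36
41: 7991 = 41·194 + 37
43: 7991 = 43·185 + 36
47: 7991 = 47·170 + 1
53: 7991 = 53·150 + 41
59: 7991 = 59·135 + 26
61: 7991 = 61·131

61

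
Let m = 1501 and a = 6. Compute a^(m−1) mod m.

87

6^1 ≡ 6 (mod 1501)
6^2 ≡ 6^2 = 36 ≡ 36 (mod 1501)
6^4 ≡ 36^2 = 1296 ≡ 1296 (mod 1501)
6^8 ≡ 1296^2 = 1679616 ≡ 1498 (mod 1501)
6^16 ≡ 1498^2 = 2244004 ≡ 9 (mod 1501)
6^32 ≡ 9^2 = 81 ≡ 81 (mod 1501)
6^64 ≡ 81^2 = 6561 ≡ 557 (mod 1501)
6^128 ≡ 557^2 = 310249 ≡ 1043 (mod 1501)
6^256 ≡ 1043^2 = 1087849 ≡ 1125 (mod 1501)
6^512 ≡ 1125^2 = 1265625 ≡ 282 (mod 1501)
6^1024 ≡ 282^2 = 79524 ≡ 1472 (mod 1501)
1500 = 1024 + 256 + 128 + 64 + 16 + 8 + 4 in binary powers of 2.
So 6^1500 ≡ 1472 · 1125 · 1043 · 557 · 9 · 1498 · 1296 ≡ 87 (mod 1501).
Since 87 ≠ 1, base 6 is a Fermat witness: 1501 is composite.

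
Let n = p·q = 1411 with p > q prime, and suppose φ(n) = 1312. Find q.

φ(n) = (p−1)(q−1) = n − (p+q) + 1, so p + q = 1411 − 1312 + 1 = 100.
p and q are the roots of t² − 100t + 1411 = 0.
Discriminant: 100² − 4·1411 = 10000 − 5644 = 4356; √4356 = 66.
q = (100 − 66)/2 = 17, p = (100 + 66)/2 = 83.
Check: 17 · 83 = 1411.

17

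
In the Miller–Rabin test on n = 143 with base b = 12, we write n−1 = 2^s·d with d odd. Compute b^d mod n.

143 − 1 = 142 = 2^1 · 71, so d = 71.
12^1 ≡ 12 (mod 143)
12^2 ≡ 12^2 = 144 ≡ 1 (mod 143)
12^4 ≡ 1^2 = 1 ≡ 1 (mod 143)
12^8 ≡ 1^2 = 1 ≡ 1 (mod 143)
12^16 ≡ 1^2 = 1 ≡ 1 (mod 143)
12^32 ≡ 1^2 = 1 ≡ 1 (mod 143)
12^64 ≡ 1^2 = 1 ≡ 1 (mod 143)
71 = 64 + 4 + 2 + 1 in binary powers of 2.
So 12^71 ≡ 1 · 1 · 1 · 12 ≡ 12 (mod 143).
Squaring chain: 12; never reaches −1, so base 12 is a Miller–Rabin witness that 143 is composite.

12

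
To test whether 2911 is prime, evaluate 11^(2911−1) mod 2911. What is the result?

2533

11^1 ≡ 11 (mod 2911)
11^2 ≡ 11^2 = 121 ≡ 121 (mod 2911)
11^4 ≡ 121^2 = 14641 ≡ 86 (mod 2911)
11^8 ≡ 86^2 = 7396 ≡ 1574 (mod 2911)
11^16 ≡ 1574^2 = 2477476 ≡ 215 (mod 2911)
11^32 ≡ 215^2 = 46225 ≡ 2560 (mod 2911)
11^64 ≡ 2560^2 = 6553600 ≡ 939 (mod 2911)
11^128 ≡ 939^2 = 881721 ≡ 2599 (mod 2911)
11^256 ≡ 2599^2 = 6754801 ≡ 1281 (mod 2911)
11^512 ≡ 1281^2 = 1640961 ≡ 2068 (mod 2911)
11^1024 ≡ 2068^2 = 4276624 ≡ 365 (mod 2911)
11^2048 ≡ 365^2 = 133225 ≡ 2230 (mod 2911)
2910 = 2048 + 512 + 256 + 64 + 16 + 8 + 4 + 2 in binary powers of 2.
So 11^2910 ≡ 2230 · 2068 · 1281 · 939 · 215 · 1574 · 86 · 121 ≡ 2533 (mod 2911).
Since 2533 ≠ 1, base 11 is a Fermat witness: 2911 is composite.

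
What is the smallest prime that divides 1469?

13

1469 is odd.
Digit sum 20, not divisible by 3.
Ends in 9: not divisible by 5.
7: 1469 = 7·209 + 6
11: 1469 = 11·133 + 6
13: 1469 = 13·113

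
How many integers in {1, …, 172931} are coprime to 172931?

Factor: 172931 = 11 · 79 · 199.
φ(172931) = (11−1) · (79−1) · (199−1) = 10 · 78 · 198 = 154440.

154440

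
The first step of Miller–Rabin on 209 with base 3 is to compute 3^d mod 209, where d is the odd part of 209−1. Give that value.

209 − 1 = 208 = 2^4 · 13, so d = 13.
3^1 ≡ 3 (mod 209)
3^2 ≡ 3^2 = 9 ≡ 9 (mod 209)
3^4 ≡ 9^2 = 81 ≡ 81 (mod 209)
3^8 ≡ 81^2 = 6561 ≡ 82 (mod 209)
13 = 8 + 4 + 1 in binary powers of 2.
So 3^13 ≡ 82 · 81 · 3 ≡ 71 (mod 209).
Squaring chain: 71 → 25 → 207 → 4; never reaches −1, so base 3 is a Miller–Rabin witness that 209 is composite.

71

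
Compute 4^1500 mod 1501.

4^1 ≡ 4 (mod 1501)
4^2 ≡ 4^2 = 16 ≡ 16 (mod 1501)
4^4 ≡ 16^2 = 256 ≡ 256 (mod 1501)
4^8 ≡ 256^2 = 65536 ≡ 993 (mod 1501)
4^16 ≡ 993^2 = 986049 ≡ 1393 (mod 1501)
4^32 ≡ 1393^2 = 1940449 ≡ 1157 (mod 1501)
4^64 ≡ 1157^2 = 1338649 ≡ 1258 (mod 1501)
4^128 ≡ 1258^2 = 1582564 ≡ 510 (mod 1501)
4^256 ≡ 510^2 = 260100 ≡ 427 (mod 1501)
4^512 ≡ 427^2 = 182329 ≡ 708 (mod 1501)
4^1024 ≡ 708^2 = 501264 ≡ 1431 (mod 1501)
1500 = 1024 + 256 + 128 + 64 + 16 + 8 + 4 in binary powers of 2.
So 4^1500 ≡ 1431 · 427 · 510 · 1258 · 1393 · 993 · 256 ≡ 1037 (mod 1501).
Since 1037 ≠ 1, base 4 is a Fermat witness: 1501 is composite.

1037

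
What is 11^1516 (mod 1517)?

359

11^1 ≡ 11 (mod 1517)
11^2 ≡ 11^2 = 121 ≡ 121 (mod 1517)
11^4 ≡ 121^2 = 14641 ≡ 988 (mod 1517)
11^8 ≡ 988^2 = 976144 ≡ 713 (mod 1517)
11^16 ≡ 713^2 = 508369 ≡ 174 (mod 1517)
11^32 ≡ 174^2 = 30276 ≡ 1453 (mod 1517)
11^64 ≡ 1453^2 = 2111209 ≡ 1062 (mod 1517)
11^128 ≡ 1062^2 = 1127844 ≡ 713 (mod 1517)
11^256 ≡ 713^2 = 508369 ≡ 174 (mod 1517)
11^512 ≡ 174^2 = 30276 ≡ 1453 (mod 1517)
11^1024 ≡ 1453^2 = 2111209 ≡ 1062 (mod 1517)
1516 = 1024 + 256 + 128 + 64 + 32 + 8 + 4 in binary powers of 2.
So 11^1516 ≡ 1062 · 174 · 713 · 1062 · 1453 · 713 · 988 ≡ 359 (mod 1517).
Since 359 ≠ 1, base 11 is a Fermat witness: 1517 is composite.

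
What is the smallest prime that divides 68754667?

97

68754667 is odd.
Digit sum 49, not divisible by 3.
Ends in 7: not divisible by 5.
7: 68754667 = 7·9822095 + 2
11: 68754667 = 11·6250424 + 3
13: 68754667 = 13·5288820 + 7
17: 68754667 = 17·4044392 + 3
19: 68754667 = 19·3618666 + 13
23: 68754667 = 23·2989333 + 8
29: 68754667 = 29·2370850 + 17
31: 68754667 = 31·2217892 + 15
37: 68754667 = 37·1858234 + 9
41: 68754667 = 41·1676943 + 4
43: 68754667 = 43·1598945 + 32
47: 68754667 = 47·1462865 + 12
53: 68754667 = 53·1297257 + 46
59: 68754667 = 59·1165333 + 20
61: 68754667 = 61·1127125 + 42
67: 68754667 = 67·1026189 + 4
71: 68754667 = 71·968375 + 42
73: 68754667 = 73·941844 + 55
79: 68754667 = 79·870312 + 19
83: 68754667 = 83·828369 + 40
89: 68754667 = 89·772524 + 31
97: 68754667 = 97·708811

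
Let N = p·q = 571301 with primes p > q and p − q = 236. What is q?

Since p = q + 236, we have 571301 = q(q + 236), so q² + 236q − 571301 = 0.
Discriminant: 236² + 4·571301 = 55696 + 2285204 = 2340900; √2340900 = 1530.
q = (−236 + 1530)/2 = 647, and p = q + 236 = 883.
Check: 647 · 883 = 571301.

647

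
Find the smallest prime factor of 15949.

41

15949 is odd.
Digit sum 28, not divisible by 3.
Ends in 9: not divisible by 5.
7: 15949 = 7·2278 + 3
11: 15949 = 11·1449 + 10
13: 15949 = 13·1226 + 11
17: 15949 = 17·938 + 3
19: 15949 = 19·839 + 8
23: 15949 = 23·693 + 10
29: 15949 = 29·549 + 28
31: 15949 = 31·514 + 15
37: 15949 = 37·431 + 2
41: 15949 = 41·389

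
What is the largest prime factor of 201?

67

201 = 3 · 67
67 is prime.
So 201 = 3 · 67; the largest prime factor is 67.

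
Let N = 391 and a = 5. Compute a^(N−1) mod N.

5^1 ≡ 5 (mod 391)
5^2 ≡ 5^2 = 25 ≡ 25 (mod 391)
5^4 ≡ 25^2 = 625 ≡ 234 (mod 391)
5^8 ≡ 234^2 = 54756 ≡ 16 (mod 391)
5^16 ≡ 16^2 = 256 ≡ 256 (mod 391)
5^32 ≡ 256^2 = 65536 ≡ 239 (mod 391)
5^64 ≡ 239^2 = 57121 ≡ 35 (mod 391)
5^128 ≡ 35^2 = 1225 ≡ 52 (mod 391)
5^256 ≡ 52^2 = 2704 ≡ 358 (mod 391)
390 = 256 + 128 + 4 + 2 in binary powers of 2.
So 5^390 ≡ 358 · 52 · 234 · 25 ≡ 325 (mod 391).
Since 325 ≠ 1, base 5 is a Fermat witness: 391 is composite.

325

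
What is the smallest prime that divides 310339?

23

310339 is odd.
Digit sum 19, not divisible by 3.
Ends in 9: not divisible by 5.
7: 310339 = 7·44334 + 1
11: 310339 = 11·28212 + 7
13: 310339 = 13·23872 + 3
17: 310339 = 17·18255 + 4
19: 310339 = 19·16333 + 12
23: 310339 = 23·13493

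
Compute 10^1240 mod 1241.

10^1 ≡ 10 (mod 1241)
10^2 ≡ 10^2 = 100 ≡ 100 (mod 1241)
10^4 ≡ 100^2 = 10000 ≡ 72 (mod 1241)
10^8 ≡ 72^2 = 5184 ≡ 220 (mod 1241)
10^16 ≡ 220^2 = 48400 ≡ 1 (mod 1241)
10^32 ≡ 1^2 = 1 ≡ 1 (mod 1241)
10^64 ≡ 1^2 = 1 ≡ 1 (mod 1241)
10^128 ≡ 1^2 = 1 ≡ 1 (mod 1241)
10^256 ≡ 1^2 = 1 ≡ 1 (mod 1241)
10^512 ≡ 1^2 = 1 ≡ 1 (mod 1241)
10^1024 ≡ 1^2 = 1 ≡ 1 (mod 1241)
1240 = 1024 + 128 + 64 + 16 + 8 in binary powers of 2.
So 10^1240 ≡ 1 · 1 · 1 · 1 · 220 ≡ 220 (mod 1241).
Since 220 ≠ 1, base 10 is a Fermat witness: 1241 is composite.

220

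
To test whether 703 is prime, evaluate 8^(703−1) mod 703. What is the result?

628

8^1 ≡ 8 (mod 703)
8^2 ≡ 8^2 = 64 ≡ 64 (mod 703)
8^4 ≡ 64^2 = 4096 ≡ 581 (mod 703)
8^8 ≡ 581^2 = 337561 ≡ 121 (mod 703)
8^16 ≡ 121^2 = 14641 ≡ 581 (mod 703)
8^32 ≡ 581^2 = 337561 ≡ 121 (mod 703)
8^64 ≡ 121^2 = 14641 ≡ 581 (mod 703)
8^128 ≡ 581^2 = 337561 ≡ 121 (mod 703)
8^256 ≡ 121^2 = 14641 ≡ 581 (mod 703)
8^512 ≡ 581^2 = 337561 ≡ 121 (mod 703)
702 = 512 + 128 + 32 + 16 + 8 + 4 + 2 in binary powers of 2.
So 8^702 ≡ 121 · 121 · 121 · 581 · 121 · 581 · 64 ≡ 628 (mod 703).
Since 628 ≠ 1, base 8 is a Fermat witness: 703 is composite.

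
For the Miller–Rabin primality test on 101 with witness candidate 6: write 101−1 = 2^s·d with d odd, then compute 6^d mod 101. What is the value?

101 − 1 = 100 = 2^2 · 25, so d = 25.
6^1 ≡ 6 (mod 101)
6^2 ≡ 6^2 = 36 ≡ 36 (mod 101)
6^4 ≡ 36^2 = 1296 ≡ 84 (mod 101)
6^8 ≡ 84^2 = 7056 ≡ 87 (mod 101)
6^16 ≡ 87^2 = 7569 ≡ 95 (mod 101)
25 = 16 + 8 + 1 in binary powers of 2.
So 6^25 ≡ 95 · 87 · 6 ≡ 100 (mod 101).
Since 6^d ≡ 100 (mod 101), base 6 does not prove 101 composite.

100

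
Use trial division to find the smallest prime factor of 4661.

59

4661 is odd.
Digit sum 17, not divisible by 3.
Ends in 1: not divisible by 5.
7: 4661 = 7·665 + 6
11: 4661 = 11·423 + 8
13: 4661 = 13·358 + 7
17: 4661 = 17·274 + 3
19: 4661 = 19·245 + 6
23: 4661 = 23·202 + 15
29: 4661 = 29·160 + 21
31: 4661 = 31·150 + 11
37: 4661 = 37·125 + 36
41: 4661 = 41·113 + 28
43: 4661 = 43·108 + 17
47: 4661 = 47·99 + 8
53: 4661 = 53·87 + 50
59: 4661 = 59·79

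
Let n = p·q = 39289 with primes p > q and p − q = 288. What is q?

101

Since p = q + 288, we have 39289 = q(q + 288), so q² + 288q − 39289 = 0.
Discriminant: 288² + 4·39289 = 82944 + 157156 = 240100; √240100 = 490.
q = (−288 + 490)/2 = 101, and p = q + 288 = 389.
Check: 101 · 389 = 39289.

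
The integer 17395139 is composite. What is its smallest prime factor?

17395139 is odd.
Digit sum 38, not divisible by 3.
Ends in 9: not divisible by 5.
7: 17395139 = 7·2485019 + 6
11: 17395139 = 11·1581376 + 3
13: 17395139 = 13·1338087 + 8
17: 17395139 = 17·1023243 + 8
19: 17395139 = 19·915533 + 12
23: 17395139 = 23·756310 + 9
29: 17395139 = 29·599832 + 11
31: 17395139 = 31·561133 + 16
37: 17395139 = 37·470138 + 33
41: 17395139 = 41·424271 + 28
43: 17395139 = 43·404538 + 5
47: 17395139 = 47·370109 + 16
53: 17395139 = 53·328210 + 9
59: 17395139 = 59·294832 + 51
61: 17395139 = 61·285166 + 13
67: 17395139 = 67·259628 + 63
71: 17395139 = 71·245001 + 68
73: 17395139 = 73·238289 + 42
79: 17395139 = 79·220191 + 50
83: 17395139 = 83·209579 + 82
89: 17395139 = 89·195451

89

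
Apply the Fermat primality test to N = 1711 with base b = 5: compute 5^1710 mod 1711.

779

5^1 ≡ 5 (mod 1711)
5^2 ≡ 5^2 = 25 ≡ 25 (mod 1711)
5^4 ≡ 25^2 = 625 ≡ 625 (mod 1711)
5^8 ≡ 625^2 = 390625 ≡ 517 (mod 1711)
5^16 ≡ 517^2 = 267289 ≡ 373 (mod 1711)
5^32 ≡ 373^2 = 139129 ≡ 538 (mod 1711)
5^64 ≡ 538^2 = 289444 ≡ 285 (mod 1711)
5^128 ≡ 285^2 = 81225 ≡ 808 (mod 1711)
5^256 ≡ 808^2 = 652864 ≡ 973 (mod 1711)
5^512 ≡ 973^2 = 946729 ≡ 546 (mod 1711)
5^1024 ≡ 546^2 = 298116 ≡ 402 (mod 1711)
1710 = 1024 + 512 + 128 + 32 + 8 + 4 + 2 in binary powers of 2.
So 5^1710 ≡ 402 · 546 · 808 · 538 · 517 · 625 · 25 ≡ 779 (mod 1711).
Since 779 ≠ 1, base 5 is a Fermat witness: 1711 is composite.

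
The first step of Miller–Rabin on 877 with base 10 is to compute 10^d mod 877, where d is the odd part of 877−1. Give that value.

876

877 − 1 = 876 = 2^2 · 219, so d = 219.
10^1 ≡ 10 (mod 877)
10^2 ≡ 10^2 = 100 ≡ 100 (mod 877)
10^4 ≡ 100^2 = 10000 ≡ 353 (mod 877)
10^8 ≡ 353^2 = 124609 ≡ 75 (mod 877)
10^16 ≡ 75^2 = 5625 ≡ 363 (mod 877)
10^32 ≡ 363^2 = 131769 ≡ 219 (mod 877)
10^64 ≡ 219^2 = 47961 ≡ 603 (mod 877)
10^128 ≡ 603^2 = 363609 ≡ 531 (mod 877)
219 = 128 + 64 + 16 + 8 + 2 + 1 in binary powers of 2.
So 10^219 ≡ 531 · 603 · 363 · 75 · 100 · 10 ≡ 876 (mod 877).
Since 10^d ≡ 876 (mod 877), base 10 does not prove 877 composite.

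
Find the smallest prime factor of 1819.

1819 is odd.
Digit sum 19, not divisible by 3.
Ends in 9: not divisible by 5.
7: 1819 = 7·259 + 6
11: 1819 = 11·165 + 4
13: 1819 = 13·139 + 12
17: 1819 = 17·107

17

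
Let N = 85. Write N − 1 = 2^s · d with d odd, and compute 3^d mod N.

73

85 − 1 = 84 = 2^2 · 21, so d = 21.
3^1 ≡ 3 (mod 85)
3^2 ≡ 3^2 = 9 ≡ 9 (mod 85)
3^4 ≡ 9^2 = 81 ≡ 81 (mod 85)
3^8 ≡ 81^2 = 6561 ≡ 16 (mod 85)
3^16 ≡ 16^2 = 256 ≡ 1 (mod 85)
21 = 16 + 4 + 1 in binary powers of 2.
So 3^21 ≡ 1 · 81 · 3 ≡ 73 (mod 85).
Squaring chain: 73 → 59; never reaches −1, so base 3 is a Miller–Rabin witness that 85 is composite.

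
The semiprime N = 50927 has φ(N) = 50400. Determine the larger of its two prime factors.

401

φ(n) = (p−1)(q−1) = n − (p+q) + 1, so p + q = 50927 − 50400 + 1 = 528.
p and q are the roots of t² − 528t + 50927 = 0.
Discriminant: 528² − 4·50927 = 278784 − 203708 = 75076; √75076 = 274.
q = (528 − 274)/2 = 127, p = (528 + 274)/2 = 401.
Check: 127 · 401 = 50927.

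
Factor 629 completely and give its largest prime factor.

37

629 = 17 · 37
37 is prime.
So 629 = 17 · 37; the largest prime factor is 37.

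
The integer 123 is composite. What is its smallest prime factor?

3

123 is odd.
Digit sum 6, divisible by 3.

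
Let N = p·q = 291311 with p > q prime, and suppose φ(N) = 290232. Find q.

523

φ(n) = (p−1)(q−1) = n − (p+q) + 1, so p + q = 291311 − 290232 + 1 = 1080.
p and q are the roots of t² − 1080t + 291311 = 0.
Discriminant: 1080² − 4·291311 = 1166400 − 1165244 = 1156; √1156 = 34.
q = (1080 − 34)/2 = 523, p = (1080 + 34)/2 = 557.
Check: 523 · 557 = 291311.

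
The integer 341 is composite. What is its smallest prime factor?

11

341 is odd.
Digit sum 8, not divisible by 3.
Ends in 1: not divisible by 5.
7: 341 = 7·48 + 5
11: 341 = 11·31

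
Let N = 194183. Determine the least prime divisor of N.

11

194183 is odd.
Digit sum 26, not divisible by 3.
Ends in 3: not divisible by 5.
7: 194183 = 7·27740 + 3
11: 194183 = 11·17653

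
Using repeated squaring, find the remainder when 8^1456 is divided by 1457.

8^1 ≡ 8 (mod 1457)
8^2 ≡ 8^2 = 64 ≡ 64 (mod 1457)
8^4 ≡ 64^2 = 4096 ≡ 1182 (mod 1457)
8^8 ≡ 1182^2 = 1397124 ≡ 1318 (mod 1457)
8^16 ≡ 1318^2 = 1737124 ≡ 380 (mod 1457)
8^32 ≡ 380^2 = 144400 ≡ 157 (mod 1457)
8^64 ≡ 157^2 = 24649 ≡ 1337 (mod 1457)
8^128 ≡ 1337^2 = 1787569 ≡ 1287 (mod 1457)
8^256 ≡ 1287^2 = 1656369 ≡ 1217 (mod 1457)
8^512 ≡ 1217^2 = 1481089 ≡ 777 (mod 1457)
8^1024 ≡ 777^2 = 603729 ≡ 531 (mod 1457)
1456 = 1024 + 256 + 128 + 32 + 16 in binary powers of 2.
So 8^1456 ≡ 531 · 1217 · 1287 · 157 · 380 ≡ 1093 (mod 1457).
Since 1093 ≠ 1, base 8 is a Fermat witness: 1457 is composite.

1093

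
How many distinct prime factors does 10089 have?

3

10089 = 3^2 · 1121
1121 = 19 · 59
10089 = 3^2 · 19 · 59, which has 3 distinct prime factors.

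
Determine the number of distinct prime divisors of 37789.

37789 = 23 · 1643
1643 = 31 · 53
37789 = 23 · 31 · 53, which has 3 distinct prime factors.

3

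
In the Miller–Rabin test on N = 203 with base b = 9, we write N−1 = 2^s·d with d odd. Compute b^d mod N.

203 − 1 = 202 = 2^1 · 101, so d = 101.
9^1 ≡ 9 (mod 203)
9^2 ≡ 9^2 = 81 ≡ 81 (mod 203)
9^4 ≡ 81^2 = 6561 ≡ 65 (mod 203)
9^8 ≡ 65^2 = 4225 ≡ 165 (mod 203)
9^16 ≡ 165^2 = 27225 ≡ 23 (mod 203)
9^32 ≡ 23^2 = 529 ≡ 123 (mod 203)
9^64 ≡ 123^2 = 15129 ≡ 107 (mod 203)
101 = 64 + 32 + 4 + 1 in binary powers of 2.
So 9^101 ≡ 107 · 123 · 65 · 9 ≡ 4 (mod 203).
Squaring chain: 4; never reaches −1, so base 9 is a Miller–Rabin witness that 203 is composite.

4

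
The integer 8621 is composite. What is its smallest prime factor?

8621 is odd.
Digit sum 17, not divisible by 3.
Ends in 1: not divisible by 5.
7: 8621 = 7·1231 + 4
11: 8621 = 11·783 + 8
13: 8621 = 13·663 + 2
17: 8621 = 17·507 + 2
19: 8621 = 19·453 + 14
23: 8621 = 23·374 + 19
29: 8621 = 29·297 + 8
31: 8621 = 31·278 + 3
37: 8621 = 37·233

37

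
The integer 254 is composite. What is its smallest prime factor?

2

254 is even: 2 divides it.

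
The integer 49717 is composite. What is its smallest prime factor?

83

49717 is odd.
Digit sum 28, not divisible by 3.
Ends in 7: not divisible by 5.
7: 49717 = 7·7102 + 3
11: 49717 = 11·4519 + 8
13: 49717 = 13·3824 + 5
17: 49717 = 17·2924 + 9
19: 49717 = 19·2616 + 13
23: 49717 = 23·2161 + 14
29: 49717 = 29·1714 + 11
31: 49717 = 31·1603 + 24
37: 49717 = 37·1343 + 26
41: 49717 = 41·1212 + 25
43: 49717 = 43·1156 + 9
47: 49717 = 47·1057 + 38
53: 49717 = 53·938 + 3
59: 49717 = 59·842 + 39
61: 49717 = 61·815 + 2
67: 49717 = 67·742 + 3
71: 49717 = 71·700 + 17
73: 49717 = 73·681 + 4
79: 49717 = 79·629 + 26
83: 49717 = 83·599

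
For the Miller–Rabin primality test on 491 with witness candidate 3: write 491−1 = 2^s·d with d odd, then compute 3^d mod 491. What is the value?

491 − 1 = 490 = 2^1 · 245, so d = 245.
3^1 ≡ 3 (mod 491)
3^2 ≡ 3^2 = 9 ≡ 9 (mod 491)
3^4 ≡ 9^2 = 81 ≡ 81 (mod 491)
3^8 ≡ 81^2 = 6561 ≡ 178 (mod 491)
3^16 ≡ 178^2 = 31684 ≡ 260 (mod 491)
3^32 ≡ 260^2 = 67600 ≡ 333 (mod 491)
3^64 ≡ 333^2 = 110889 ≡ 414 (mod 491)
3^128 ≡ 414^2 = 171396 ≡ 37 (mod 491)
245 = 128 + 64 + 32 + 16 + 4 + 1 in binary powers of 2.
So 3^245 ≡ 37 · 414 · 333 · 260 · 81 · 3 ≡ 1 (mod 491).
Since 3^d ≡ 1 (mod 491), base 3 does not prove 491 composite.

1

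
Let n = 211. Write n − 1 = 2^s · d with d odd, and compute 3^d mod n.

211 − 1 = 210 = 2^1 · 105, so d = 105.
3^1 ≡ 3 (mod 211)
3^2 ≡ 3^2 = 9 ≡ 9 (mod 211)
3^4 ≡ 9^2 = 81 ≡ 81 (mod 211)
3^8 ≡ 81^2 = 6561 ≡ 20 (mod 211)
3^16 ≡ 20^2 = 400 ≡ 189 (mod 211)
3^32 ≡ 189^2 = 35721 ≡ 62 (mod 211)
3^64 ≡ 62^2 = 3844 ≡ 46 (mod 211)
105 = 64 + 32 + 8 + 1 in binary powers of 2.
So 3^105 ≡ 46 · 62 · 20 · 3 ≡ 210 (mod 211).
Since 3^d ≡ 210 (mod 211), base 3 does not prove 211 composite.

210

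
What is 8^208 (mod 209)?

8^1 ≡ 8 (mod 209)
8^2 ≡ 8^2 = 64 ≡ 64 (mod 209)
8^4 ≡ 64^2 = 4096 ≡ 125 (mod 209)
8^8 ≡ 125^2 = 15625 ≡ 159 (mod 209)
8^16 ≡ 159^2 = 25281 ≡ 201 (mod 209)
8^32 ≡ 201^2 = 40401 ≡ 64 (mod 209)
8^64 ≡ 64^2 = 4096 ≡ 125 (mod 209)
8^128 ≡ 125^2 = 15625 ≡ 159 (mod 209)
208 = 128 + 64 + 16 in binary powers of 2.
So 8^208 ≡ 159 · 125 · 201 ≡ 49 (mod 209).
Since 49 ≠ 1, base 8 is a Fermat witness: 209 is composite.

49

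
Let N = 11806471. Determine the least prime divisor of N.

11806471 is odd.
Digit sum 28, not divisible by 3.
Ends in 1: not divisible by 5.
7: 11806471 = 7·1686638 + 5
11: 11806471 = 11·1073315 + 6
13: 11806471 = 13·908190 + 1
17: 11806471 = 17·694498 + 5
19: 11806471 = 19·621393 + 4
23: 11806471 = 23·513324 + 19
29: 11806471 = 29·407119 + 20
31: 11806471 = 31·380853 + 28
37: 11806471 = 37·319093 + 30
41: 11806471 = 41·287962 + 29
43: 11806471 = 43·274569 + 4
47: 11806471 = 47·251201 + 24
53: 11806471 = 53·222763 + 32
59: 11806471 = 59·200109 + 40
61: 11806471 = 61·193548 + 43
67: 11806471 = 67·176215 + 66
71: 11806471 = 71·166288 + 23
73: 11806471 = 73·161732 + 35
79: 11806471 = 79·149449

79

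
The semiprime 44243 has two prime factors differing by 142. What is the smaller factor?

Since p = q + 142, we have 44243 = q(q + 142), so q² + 142q − 44243 = 0.
Discriminant: 142² + 4·44243 = 20164 + 176972 = 197136; √197136 = 444.
q = (−142 + 444)/2 = 151, and p = q + 142 = 293.
Check: 151 · 293 = 44243.

151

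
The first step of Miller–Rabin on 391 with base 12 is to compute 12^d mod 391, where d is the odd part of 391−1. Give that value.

391 − 1 = 390 = 2^1 · 195, so d = 195.
12^1 ≡ 12 (mod 391)
12^2 ≡ 12^2 = 144 ≡ 144 (mod 391)
12^4 ≡ 144^2 = 20736 ≡ 13 (mod 391)
12^8 ≡ 13^2 = 169 ≡ 169 (mod 391)
12^16 ≡ 169^2 = 28561 ≡ 18 (mod 391)
12^32 ≡ 18^2 = 324 ≡ 324 (mod 391)
12^64 ≡ 324^2 = 104976 ≡ 188 (mod 391)
12^128 ≡ 188^2 = 35344 ≡ 154 (mod 391)
195 = 128 + 64 + 2 + 1 in binary powers of 2.
So 12^195 ≡ 154 · 188 · 144 · 12 ≡ 215 (mod 391).
Squaring chain: 215; never reaches −1, so base 12 is a Miller–Rabin witness that 391 is composite.

215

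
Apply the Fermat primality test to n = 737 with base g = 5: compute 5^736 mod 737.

643

5^1 ≡ 5 (mod 737)
5^2 ≡ 5^2 = 25 ≡ 25 (mod 737)
5^4 ≡ 25^2 = 625 ≡ 625 (mod 737)
5^8 ≡ 625^2 = 390625 ≡ 15 (mod 737)
5^16 ≡ 15^2 = 225 ≡ 225 (mod 737)
5^32 ≡ 225^2 = 50625 ≡ 509 (mod 737)
5^64 ≡ 509^2 = 259081 ≡ 394 (mod 737)
5^128 ≡ 394^2 = 155236 ≡ 466 (mod 737)
5^256 ≡ 466^2 = 217156 ≡ 478 (mod 737)
5^512 ≡ 478^2 = 228484 ≡ 14 (mod 737)
736 = 512 + 128 + 64 + 32 in binary powers of 2.
So 5^736 ≡ 14 · 466 · 394 · 509 ≡ 643 (mod 737).
Since 643 ≠ 1, base 5 is a Fermat witness: 737 is composite.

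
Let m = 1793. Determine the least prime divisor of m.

11

1793 is odd.
Digit sum 20, not divisible by 3.
Ends in 3: not divisible by 5.
7: 1793 = 7·256 + 1
11: 1793 = 11·163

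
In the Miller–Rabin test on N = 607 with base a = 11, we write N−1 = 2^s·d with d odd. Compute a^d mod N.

1

607 − 1 = 606 = 2^1 · 303, so d = 303.
11^1 ≡ 11 (mod 607)
11^2 ≡ 11^2 = 121 ≡ 121 (mod 607)
11^4 ≡ 121^2 = 14641 ≡ 73 (mod 607)
11^8 ≡ 73^2 = 5329 ≡ 473 (mod 607)
11^16 ≡ 473^2 = 223729 ≡ 353 (mod 607)
11^32 ≡ 353^2 = 124609 ≡ 174 (mod 607)
11^64 ≡ 174^2 = 30276 ≡ 533 (mod 607)
11^128 ≡ 533^2 = 284089 ≡ 13 (mod 607)
11^256 ≡ 13^2 = 169 ≡ 169 (mod 607)
303 = 256 + 32 + 8 + 4 + 2 + 1 in binary powers of 2.
So 11^303 ≡ 169 · 174 · 473 · 73 · 121 · 11 ≡ 1 (mod 607).
Since 11^d ≡ 1 (mod 607), base 11 does not prove 607 composite.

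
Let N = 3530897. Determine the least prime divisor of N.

89

3530897 is odd.
Digit sum 35, not divisible by 3.
Ends in 7: not divisible by 5.
7: 3530897 = 7·504413 + 6
11: 3530897 = 11·320990 + 7
13: 3530897 = 13·271607 + 6
17: 3530897 = 17·207699 + 14
19: 3530897 = 19·185836 + 13
23: 3530897 = 23·153517 + 6
29: 3530897 = 29·121755 + 2
31: 3530897 = 31·113899 + 28
37: 3530897 = 37·95429 + 24
41: 3530897 = 41·86119 + 18
43: 3530897 = 43·82113 + 38
47: 3530897 = 47·75125 + 22
53: 3530897 = 53·66620 + 37
59: 3530897 = 59·59845 + 42
61: 3530897 = 61·57883 + 34
67: 3530897 = 67·52699 + 64
71: 3530897 = 71·49730 + 67
73: 3530897 = 73·48368 + 33
79: 3530897 = 79·44694 + 71
83: 3530897 = 83·42540 + 77
89: 3530897 = 89·39673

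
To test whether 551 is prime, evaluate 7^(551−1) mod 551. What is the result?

7^1 ≡ 7 (mod 551)
7^2 ≡ 7^2 = 49 ≡ 49 (mod 551)
7^4 ≡ 49^2 = 2401 ≡ 197 (mod 551)
7^8 ≡ 197^2 = 38809 ≡ 239 (mod 551)
7^16 ≡ 239^2 = 57121 ≡ 368 (mod 551)
7^32 ≡ 368^2 = 135424 ≡ 429 (mod 551)
7^64 ≡ 429^2 = 184041 ≡ 7 (mod 551)
7^128 ≡ 7^2 = 49 ≡ 49 (mod 551)
7^256 ≡ 49^2 = 2401 ≡ 197 (mod 551)
7^512 ≡ 197^2 = 38809 ≡ 239 (mod 551)
550 = 512 + 32 + 4 + 2 in binary powers of 2.
So 7^550 ≡ 239 · 429 · 197 · 49 ≡ 197 (mod 551).
Since 197 ≠ 1, base 7 is a Fermat witness: 551 is composite.

197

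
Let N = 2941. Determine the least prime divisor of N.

17

2941 is odd.
Digit sum 16, not divisible by 3.
Ends in 1: not divisible by 5.
7: 2941 = 7·420 + 1
11: 2941 = 11·267 + 4
13: 2941 = 13·226 + 3
17: 2941 = 17·173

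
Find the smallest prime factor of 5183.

71

5183 is odd.
Digit sum 17, not divisible by 3.
Ends in 3: not divisible by 5.
7: 5183 = 7·740 + 3
11: 5183 = 11·471 + 2
13: 5183 = 13·398 + 9
17: 5183 = 17·304 + 15
19: 5183 = 19·272 + 15
23: 5183 = 23·225 + 8
29: 5183 = 29·178 + 21
31: 5183 = 31·167 + 6
37: 5183 = 37·140 + 3
41: 5183 = 41·126 + 17
43: 5183 = 43·120 + 23
47: 5183 = 47·110 + 13
53: 5183 = 53·97 + 42
59: 5183 = 59·87 + 50
61: 5183 = 61·84 + 59
67: 5183 = 67·77 + 24
71: 5183 = 71·73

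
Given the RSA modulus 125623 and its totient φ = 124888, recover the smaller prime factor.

269

φ(n) = (p−1)(q−1) = n − (p+q) + 1, so p + q = 125623 − 124888 + 1 = 736.
p and q are the roots of t² − 736t + 125623 = 0.
Discriminant: 736² − 4·125623 = 541696 − 502492 = 39204; √39204 = 198.
q = (736 − 198)/2 = 269, p = (736 + 198)/2 = 467.
Check: 269 · 467 = 125623.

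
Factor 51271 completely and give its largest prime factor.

51271 = 11 · 4661
4661 = 59 · 79
79 is prime.
So 51271 = 11 · 59 · 79; the largest prime factor is 79.

79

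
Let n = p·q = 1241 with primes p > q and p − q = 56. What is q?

Since p = q + 56, we have 1241 = q(q + 56), so q² + 56q − 1241 = 0.
Discriminant: 56² + 4·1241 = 3136 + 4964 = 8100; √8100 = 90.
q = (−56 + 90)/2 = 17, and p = q + 56 = 73.
Check: 17 · 73 = 1241.

17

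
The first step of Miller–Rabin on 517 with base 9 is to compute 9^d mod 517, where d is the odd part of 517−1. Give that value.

478

517 − 1 = 516 = 2^2 · 129, so d = 129.
9^1 ≡ 9 (mod 517)
9^2 ≡ 9^2 = 81 ≡ 81 (mod 517)
9^4 ≡ 81^2 = 6561 ≡ 357 (mod 517)
9^8 ≡ 357^2 = 127449 ≡ 267 (mod 517)
9^16 ≡ 267^2 = 71289 ≡ 460 (mod 517)
9^32 ≡ 460^2 = 211600 ≡ 147 (mod 517)
9^64 ≡ 147^2 = 21609 ≡ 412 (mod 517)
9^128 ≡ 412^2 = 169744 ≡ 168 (mod 517)
129 = 128 + 1 in binary powers of 2.
So 9^129 ≡ 168 · 9 ≡ 478 (mod 517).
Squaring chain: 478 → 487; never reaches −1, so base 9 is a Miller–Rabin witness that 517 is composite.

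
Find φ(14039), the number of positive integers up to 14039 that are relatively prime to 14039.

13800

Factor: 14039 = 101 · 139.
φ(14039) = (101−1) · (139−1) = 100 · 138 = 13800.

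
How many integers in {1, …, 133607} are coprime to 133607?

123552

Factor: 133607 = 23 · 37 · 157.
φ(133607) = (23−1) · (37−1) · (157−1) = 22 · 36 · 156 = 123552.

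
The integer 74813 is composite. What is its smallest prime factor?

79

74813 is odd.
Digit sum 23, not divisible by 3.
Ends in 3: not divisible by 5.
7: 74813 = 7·10687 + 4
11: 74813 = 11·6801 + 2
13: 74813 = 13·5754 + 11
17: 74813 = 17·4400 + 13
19: 74813 = 19·3937 + 10
23: 74813 = 23·3252 + 17
29: 74813 = 29·2579 + 22
31: 74813 = 31·2413 + 10
37: 74813 = 37·2021 + 36
41: 74813 = 41·1824 + 29
43: 74813 = 43·1739 + 36
47: 74813 = 47·1591 + 36
53: 74813 = 53·1411 + 30
59: 74813 = 59·1268 + 1
61: 74813 = 61·1226 + 27
67: 74813 = 67·1116 + 41
71: 74813 = 71·1053 + 50
73: 74813 = 73·1024 + 61
79: 74813 = 79·947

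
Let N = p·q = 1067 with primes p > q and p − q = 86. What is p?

Since p = q + 86, we have 1067 = q(q + 86), so q² + 86q − 1067 = 0.
Discriminant: 86² + 4·1067 = 7396 + 4268 = 11664; √11664 = 108.
q = (−86 + 108)/2 = 11, and p = q + 86 = 97.
Check: 11 · 97 = 1067.

97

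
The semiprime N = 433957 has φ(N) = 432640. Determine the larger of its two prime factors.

φ(n) = (p−1)(q−1) = n − (p+q) + 1, so p + q = 433957 − 432640 + 1 = 1318.
p and q are the roots of t² − 1318t + 433957 = 0.
Discriminant: 1318² − 4·433957 = 1737124 − 1735828 = 1296; √1296 = 36.
q = (1318 − 36)/2 = 641, p = (1318 + 36)/2 = 677.
Check: 641 · 677 = 433957.

677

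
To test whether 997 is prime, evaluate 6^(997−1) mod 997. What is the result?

6^1 ≡ 6 (mod 997)
6^2 ≡ 6^2 = 36 ≡ 36 (mod 997)
6^4 ≡ 36^2 = 1296 ≡ 299 (mod 997)
6^8 ≡ 299^2 = 89401 ≡ 668 (mod 997)
6^16 ≡ 668^2 = 446224 ≡ 565 (mod 997)
6^32 ≡ 565^2 = 319225 ≡ 185 (mod 997)
6^64 ≡ 185^2 = 34225 ≡ 327 (mod 997)
6^128 ≡ 327^2 = 106929 ≡ 250 (mod 997)
6^256 ≡ 250^2 = 62500 ≡ 686 (mod 997)
6^512 ≡ 686^2 = 470596 ≡ 12 (mod 997)
996 = 512 + 256 + 128 + 64 + 32 + 4 in binary powers of 2.
So 6^996 ≡ 12 · 686 · 250 · 327 · 185 · 299 ≡ 1 (mod 997).
Since the result is 1, base 6 gives no evidence that 997 is composite.

1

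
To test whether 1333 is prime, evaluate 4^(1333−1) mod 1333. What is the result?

4^1 ≡ 4 (mod 1333)
4^2 ≡ 4^2 = 16 ≡ 16 (mod 1333)
4^4 ≡ 16^2 = 256 ≡ 256 (mod 1333)
4^8 ≡ 256^2 = 65536 ≡ 219 (mod 1333)
4^16 ≡ 219^2 = 47961 ≡ 1306 (mod 1333)
4^32 ≡ 1306^2 = 1705636 ≡ 729 (mod 1333)
4^64 ≡ 729^2 = 531441 ≡ 907 (mod 1333)
4^128 ≡ 907^2 = 822649 ≡ 188 (mod 1333)
4^256 ≡ 188^2 = 35344 ≡ 686 (mod 1333)
4^512 ≡ 686^2 = 470596 ≡ 47 (mod 1333)
4^1024 ≡ 47^2 = 2209 ≡ 876 (mod 1333)
1332 = 1024 + 256 + 32 + 16 + 4 in binary powers of 2.
So 4^1332 ≡ 876 · 686 · 729 · 1306 · 256 ≡ 16 (mod 1333).
Since 16 ≠ 1, base 4 is a Fermat witness: 1333 is composite.

16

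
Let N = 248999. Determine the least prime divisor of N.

248999 is odd.
Digit sum 41, not divisible by 3.
Ends in 9: not divisible by 5.
7: 248999 = 7·35571 + 2
11: 248999 = 11·22636 + 3
13: 248999 = 13·19153 + 10
17: 248999 = 17·14647

17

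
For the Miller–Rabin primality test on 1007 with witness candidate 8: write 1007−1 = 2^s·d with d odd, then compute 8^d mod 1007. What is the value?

373

1007 − 1 = 1006 = 2^1 · 503, so d = 503.
8^1 ≡ 8 (mod 1007)
8^2 ≡ 8^2 = 64 ≡ 64 (mod 1007)
8^4 ≡ 64^2 = 4096 ≡ 68 (mod 1007)
8^8 ≡ 68^2 = 4624 ≡ 596 (mod 1007)
8^16 ≡ 596^2 = 355216 ≡ 752 (mod 1007)
8^32 ≡ 752^2 = 565504 ≡ 577 (mod 1007)
8^64 ≡ 577^2 = 332929 ≡ 619 (mod 1007)
8^128 ≡ 619^2 = 383161 ≡ 501 (mod 1007)
8^256 ≡ 501^2 = 251001 ≡ 258 (mod 1007)
503 = 256 + 128 + 64 + 32 + 16 + 4 + 2 + 1 in binary powers of 2.
So 8^503 ≡ 258 · 501 · 619 · 577 · 752 · 68 · 64 · 8 ≡ 373 (mod 1007).
Squaring chain: 373; never reaches −1, so base 8 is a Miller–Rabin witness that 1007 is composite.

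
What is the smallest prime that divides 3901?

3901 is odd.
Digit sum 13, not divisible by 3.
Ends in 1: not divisible by 5.
7: 3901 = 7·557 + 2
11: 3901 = 11·354 + 7
13: 3901 = 13·300 + 1
17: 3901 = 17·229 + 8
19: 3901 = 19·205 + 6
23: 3901 = 23·169 + 14
29: 3901 = 29·134 + 15
31: 3901 = 31·125 + 26
37: 3901 = 37·105 + 16
41: 3901 = 41·95 + 6
43: 3901 = 43·90 + 31
47: 3901 = 47·83

47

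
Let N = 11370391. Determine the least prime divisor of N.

11370391 is odd.
Digit sum 25, not divisible by 3.
Ends in 1: not divisible by 5.
7: 11370391 = 7·1624341 + 4
11: 11370391 = 11·1033671 + 10
13: 11370391 = 13·874645 + 6
17: 11370391 = 17·668846 + 9
19: 11370391 = 19·598441 + 12
23: 11370391 = 23·494364 + 19
29: 11370391 = 29·392082 + 13
31: 11370391 = 31·366786 + 25
37: 11370391 = 37·307307 + 32
41: 11370391 = 41·277326 + 25
43: 11370391 = 43·264427 + 30
47: 11370391 = 47·241923 + 10
53: 11370391 = 53·214535 + 36
59: 11370391 = 59·192718 + 29
61: 11370391 = 61·186399 + 52
67: 11370391 = 67·169707 + 22
71: 11370391 = 71·160146 + 25
73: 11370391 = 73·155758 + 57
79: 11370391 = 79·143929

79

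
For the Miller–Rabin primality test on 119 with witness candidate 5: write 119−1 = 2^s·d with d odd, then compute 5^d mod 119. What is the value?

45

119 − 1 = 118 = 2^1 · 59, so d = 59.
5^1 ≡ 5 (mod 119)
5^2 ≡ 5^2 = 25 ≡ 25 (mod 119)
5^4 ≡ 25^2 = 625 ≡ 30 (mod 119)
5^8 ≡ 30^2 = 900 ≡ 67 (mod 119)
5^16 ≡ 67^2 = 4489 ≡ 86 (mod 119)
5^32 ≡ 86^2 = 7396 ≡ 18 (mod 119)
59 = 32 + 16 + 8 + 2 + 1 in binary powers of 2.
So 5^59 ≡ 18 · 86 · 67 · 25 · 5 ≡ 45 (mod 119).
Squaring chain: 45; never reaches −1, so base 5 is a Miller–Rabin witness that 119 is composite.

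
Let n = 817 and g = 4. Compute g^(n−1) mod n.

4^1 ≡ 4 (mod 817)
4^2 ≡ 4^2 = 16 ≡ 16 (mod 817)
4^4 ≡ 16^2 = 256 ≡ 256 (mod 817)
4^8 ≡ 256^2 = 65536 ≡ 176 (mod 817)
4^16 ≡ 176^2 = 30976 ≡ 747 (mod 817)
4^32 ≡ 747^2 = 558009 ≡ 815 (mod 817)
4^64 ≡ 815^2 = 664225 ≡ 4 (mod 817)
4^128 ≡ 4^2 = 16 ≡ 16 (mod 817)
4^256 ≡ 16^2 = 256 ≡ 256 (mod 817)
4^512 ≡ 256^2 = 65536 ≡ 176 (mod 817)
816 = 512 + 256 + 32 + 16 in binary powers of 2.
So 4^816 ≡ 176 · 256 · 815 · 747 ≡ 600 (mod 817).
Since 600 ≠ 1, base 4 is a Fermat witness: 817 is composite.

600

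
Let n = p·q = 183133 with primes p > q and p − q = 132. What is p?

Since p = q + 132, we have 183133 = q(q + 132), so q² + 132q − 183133 = 0.
Discriminant: 132² + 4·183133 = 17424 + 732532 = 749956; √749956 = 866.
q = (−132 + 866)/2 = 367, and p = q + 132 = 499.
Check: 367 · 499 = 183133.

499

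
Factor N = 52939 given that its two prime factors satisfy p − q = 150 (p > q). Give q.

Since p = q + 150, we have 52939 = q(q + 150), so q² + 150q − 52939 = 0.
Discriminant: 150² + 4·52939 = 22500 + 211756 = 234256; √234256 = 484.
q = (−150 + 484)/2 = 167, and p = q + 150 = 317.
Check: 167 · 317 = 52939.

167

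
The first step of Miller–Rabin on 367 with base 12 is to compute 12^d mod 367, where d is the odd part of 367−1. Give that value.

366

367 − 1 = 366 = 2^1 · 183, so d = 183.
12^1 ≡ 12 (mod 367)
12^2 ≡ 12^2 = 144 ≡ 144 (mod 367)
12^4 ≡ 144^2 = 20736 ≡ 184 (mod 367)
12^8 ≡ 184^2 = 33856 ≡ 92 (mod 367)
12^16 ≡ 92^2 = 8464 ≡ 23 (mod 367)
12^32 ≡ 23^2 = 529 ≡ 162 (mod 367)
12^64 ≡ 162^2 = 26244 ≡ 187 (mod 367)
12^128 ≡ 187^2 = 34969 ≡ 104 (mod 367)
183 = 128 + 32 + 16 + 4 + 2 + 1 in binary powers of 2.
So 12^183 ≡ 104 · 162 · 23 · 184 · 144 · 12 ≡ 366 (mod 367).
Since 12^d ≡ 366 (mod 367), base 12 does not prove 367 composite.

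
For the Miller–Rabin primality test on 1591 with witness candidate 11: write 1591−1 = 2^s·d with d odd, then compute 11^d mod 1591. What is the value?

1591 − 1 = 1590 = 2^1 · 795, so d = 795.
11^1 ≡ 11 (mod 1591)
11^2 ≡ 11^2 = 121 ≡ 121 (mod 1591)
11^4 ≡ 121^2 = 14641 ≡ 322 (mod 1591)
11^8 ≡ 322^2 = 103684 ≡ 269 (mod 1591)
11^16 ≡ 269^2 = 72361 ≡ 766 (mod 1591)
11^32 ≡ 766^2 = 586756 ≡ 1268 (mod 1591)
11^64 ≡ 1268^2 = 1607824 ≡ 914 (mod 1591)
11^128 ≡ 914^2 = 835396 ≡ 121 (mod 1591)
11^256 ≡ 121^2 = 14641 ≡ 322 (mod 1591)
11^512 ≡ 322^2 = 103684 ≡ 269 (mod 1591)
795 = 512 + 256 + 16 + 8 + 2 + 1 in binary powers of 2.
So 11^795 ≡ 269 · 322 · 766 · 269 · 121 · 11 ≡ 924 (mod 1591).
Squaring chain: 924; never reaches −1, so base 11 is a Miller–Rabin witness that 1591 is composite.

924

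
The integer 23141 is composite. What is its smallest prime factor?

23141 is odd.
Digit sum 11, not divisible by 3.
Ends in 1: not divisible by 5.
7: 23141 = 7·3305 + 6
11: 23141 = 11·2103 + 8
13: 23141 = 13·1780 + 1
17: 23141 = 17·1361 + 4
19: 23141 = 19·1217 + 18
23: 23141 = 23·1006 + 3
29: 23141 = 29·797 + 28
31: 23141 = 31·746 + 15
37: 23141 = 37·625 + 16
41: 23141 = 41·564 + 17
43: 23141 = 43·538 + 7
47: 23141 = 47·492 + 17
53: 23141 = 53·436 + 33
59: 23141 = 59·392 + 13
61: 23141 = 61·379 + 22
67: 23141 = 67·345 + 26
71: 23141 = 71·325 + 66
73: 23141 = 73·317

73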